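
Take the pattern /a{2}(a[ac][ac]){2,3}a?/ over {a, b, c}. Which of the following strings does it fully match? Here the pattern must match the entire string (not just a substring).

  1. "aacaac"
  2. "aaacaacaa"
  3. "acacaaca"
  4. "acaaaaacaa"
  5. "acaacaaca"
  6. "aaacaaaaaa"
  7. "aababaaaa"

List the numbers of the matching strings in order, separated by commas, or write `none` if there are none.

2

1 → no match
2 → match
3 → no match
4 → no match
5 → no match
6 → no match
7 → no match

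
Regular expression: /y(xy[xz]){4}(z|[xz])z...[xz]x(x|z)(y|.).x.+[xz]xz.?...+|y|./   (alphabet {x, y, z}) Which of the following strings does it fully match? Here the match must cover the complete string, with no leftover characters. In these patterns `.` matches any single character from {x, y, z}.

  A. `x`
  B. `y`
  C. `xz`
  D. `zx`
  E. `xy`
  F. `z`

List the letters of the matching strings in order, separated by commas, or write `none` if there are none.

A, B, F

A → match
B → match
C → no match
D → no match
E → no match
F → match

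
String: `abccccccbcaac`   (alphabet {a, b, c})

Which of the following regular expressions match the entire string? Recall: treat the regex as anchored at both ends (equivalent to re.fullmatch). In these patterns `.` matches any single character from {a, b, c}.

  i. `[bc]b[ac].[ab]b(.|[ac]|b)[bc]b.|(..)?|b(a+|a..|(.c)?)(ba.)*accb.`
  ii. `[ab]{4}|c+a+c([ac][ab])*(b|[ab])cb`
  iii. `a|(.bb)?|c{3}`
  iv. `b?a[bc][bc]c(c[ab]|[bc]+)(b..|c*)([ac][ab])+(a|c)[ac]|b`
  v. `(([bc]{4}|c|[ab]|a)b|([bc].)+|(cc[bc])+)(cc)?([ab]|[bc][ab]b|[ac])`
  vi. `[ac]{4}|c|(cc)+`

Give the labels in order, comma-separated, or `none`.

iv

i → no match
ii → no match
iii → no match
iv → match
v → no match
vi → no match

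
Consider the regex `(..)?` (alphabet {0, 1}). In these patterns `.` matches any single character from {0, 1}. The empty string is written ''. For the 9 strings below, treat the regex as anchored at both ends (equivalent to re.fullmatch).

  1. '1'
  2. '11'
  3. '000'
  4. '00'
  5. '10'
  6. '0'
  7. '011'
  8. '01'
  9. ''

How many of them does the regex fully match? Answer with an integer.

5

1 → no match
2 → match
3 → no match
4 → match
5 → match
6 → no match
7 → no match
8 → match
9 → match
Total matched: 5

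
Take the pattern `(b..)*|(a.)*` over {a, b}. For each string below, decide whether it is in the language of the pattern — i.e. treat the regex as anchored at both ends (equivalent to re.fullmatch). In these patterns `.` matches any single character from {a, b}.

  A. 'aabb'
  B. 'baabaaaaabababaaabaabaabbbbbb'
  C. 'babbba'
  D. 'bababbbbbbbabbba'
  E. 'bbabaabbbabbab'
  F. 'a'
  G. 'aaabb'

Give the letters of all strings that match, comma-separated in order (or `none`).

A → no match
B → no match
C → match
D → no match
E → no match
F → no match
G → no match

C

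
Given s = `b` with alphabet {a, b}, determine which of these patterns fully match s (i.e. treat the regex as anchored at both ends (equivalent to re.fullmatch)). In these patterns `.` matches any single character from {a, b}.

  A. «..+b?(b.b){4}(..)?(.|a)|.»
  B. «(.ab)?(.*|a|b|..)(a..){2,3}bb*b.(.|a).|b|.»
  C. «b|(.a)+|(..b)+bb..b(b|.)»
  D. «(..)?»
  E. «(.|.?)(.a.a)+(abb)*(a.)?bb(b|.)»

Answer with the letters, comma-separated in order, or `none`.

A → match
B → match
C → match
D → no match
E → no match

A, B, C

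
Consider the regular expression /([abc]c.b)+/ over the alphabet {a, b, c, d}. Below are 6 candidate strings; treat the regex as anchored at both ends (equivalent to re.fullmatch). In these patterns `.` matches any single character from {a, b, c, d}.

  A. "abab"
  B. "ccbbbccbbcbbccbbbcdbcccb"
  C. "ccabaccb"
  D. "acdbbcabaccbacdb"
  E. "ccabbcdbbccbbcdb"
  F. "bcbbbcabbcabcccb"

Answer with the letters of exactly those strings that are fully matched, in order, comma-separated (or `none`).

A → no match
B → match
C → match
D → match
E → match
F → match

B, C, D, E, F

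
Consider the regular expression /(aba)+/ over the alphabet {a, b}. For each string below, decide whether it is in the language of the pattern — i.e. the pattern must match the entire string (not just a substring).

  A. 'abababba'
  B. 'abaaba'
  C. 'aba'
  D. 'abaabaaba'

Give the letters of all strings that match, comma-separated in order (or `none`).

A. 'abababba' → no match — must end with 'aba'
B. 'abaaba' → match
C. 'aba' → match
D. 'abaabaaba' → match

B, C, D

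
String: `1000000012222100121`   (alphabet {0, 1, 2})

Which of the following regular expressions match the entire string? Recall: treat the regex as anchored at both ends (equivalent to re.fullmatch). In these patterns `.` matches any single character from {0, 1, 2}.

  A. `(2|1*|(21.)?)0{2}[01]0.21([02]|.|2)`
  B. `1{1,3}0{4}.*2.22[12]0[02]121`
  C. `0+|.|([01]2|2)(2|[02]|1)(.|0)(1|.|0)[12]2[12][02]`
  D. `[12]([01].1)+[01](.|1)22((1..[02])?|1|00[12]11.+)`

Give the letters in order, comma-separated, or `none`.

B

A → no match
B → match
C → no match
D → no match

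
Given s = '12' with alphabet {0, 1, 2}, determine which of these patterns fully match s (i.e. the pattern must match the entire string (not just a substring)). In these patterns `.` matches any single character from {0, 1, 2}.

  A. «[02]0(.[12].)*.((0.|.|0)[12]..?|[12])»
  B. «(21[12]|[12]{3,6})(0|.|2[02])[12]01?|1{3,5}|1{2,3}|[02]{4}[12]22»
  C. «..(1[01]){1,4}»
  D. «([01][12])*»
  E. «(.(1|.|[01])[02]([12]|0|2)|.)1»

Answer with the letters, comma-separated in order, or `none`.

D

A → no match
B → no match
C → no match
D → match
E → no match — must end with '1'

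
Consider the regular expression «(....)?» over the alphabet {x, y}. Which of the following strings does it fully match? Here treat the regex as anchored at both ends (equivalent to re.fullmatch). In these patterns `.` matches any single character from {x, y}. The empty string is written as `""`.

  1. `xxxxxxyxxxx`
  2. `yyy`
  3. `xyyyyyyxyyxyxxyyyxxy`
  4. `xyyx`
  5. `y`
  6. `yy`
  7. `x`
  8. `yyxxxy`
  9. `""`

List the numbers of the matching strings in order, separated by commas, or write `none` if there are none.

1 → no match
2 → no match
3 → no match
4 → match
5 → no match
6 → no match
7 → no match
8 → no match
9 → match

4, 9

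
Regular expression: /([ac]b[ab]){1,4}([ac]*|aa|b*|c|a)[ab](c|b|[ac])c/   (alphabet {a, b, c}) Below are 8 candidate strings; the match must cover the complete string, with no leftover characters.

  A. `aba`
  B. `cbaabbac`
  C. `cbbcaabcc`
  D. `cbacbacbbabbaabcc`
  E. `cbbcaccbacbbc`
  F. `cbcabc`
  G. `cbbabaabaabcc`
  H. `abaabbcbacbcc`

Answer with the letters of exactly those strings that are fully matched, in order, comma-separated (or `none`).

A. `aba` → no match — must end with `c`
B. `cbaabbac` → no match
C. `cbbcaabcc` → match
D → match
E → no match
F. `cbcabc` → no match
G → match
H → match

C, D, G, H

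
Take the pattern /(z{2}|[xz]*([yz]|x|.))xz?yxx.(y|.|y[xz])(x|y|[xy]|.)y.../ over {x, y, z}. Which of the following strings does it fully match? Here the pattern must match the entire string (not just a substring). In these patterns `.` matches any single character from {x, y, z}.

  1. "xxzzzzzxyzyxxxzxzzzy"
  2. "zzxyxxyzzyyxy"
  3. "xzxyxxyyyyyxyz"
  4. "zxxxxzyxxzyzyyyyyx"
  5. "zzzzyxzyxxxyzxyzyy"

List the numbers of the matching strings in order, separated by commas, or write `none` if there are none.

2, 5

1 → no match
2 → match
3 → no match
4 → no match
5 → match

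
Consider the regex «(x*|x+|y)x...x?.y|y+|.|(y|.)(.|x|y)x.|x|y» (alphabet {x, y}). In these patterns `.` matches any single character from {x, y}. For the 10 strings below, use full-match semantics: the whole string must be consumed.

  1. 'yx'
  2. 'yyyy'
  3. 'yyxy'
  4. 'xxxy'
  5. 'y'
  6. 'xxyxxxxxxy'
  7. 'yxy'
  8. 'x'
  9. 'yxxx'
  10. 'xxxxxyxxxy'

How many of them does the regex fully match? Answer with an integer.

7

1. 'yx' → no match
2. 'yyyy' → match
3. 'yyxy' → match
4. 'xxxy' → match
5. 'y' → match
6. 'xxyxxxxxxy' → no match
7. 'yxy' → no match
8. 'x' → match
9. 'yxxx' → match
10. 'xxxxxyxxxy' → match
Total matched: 7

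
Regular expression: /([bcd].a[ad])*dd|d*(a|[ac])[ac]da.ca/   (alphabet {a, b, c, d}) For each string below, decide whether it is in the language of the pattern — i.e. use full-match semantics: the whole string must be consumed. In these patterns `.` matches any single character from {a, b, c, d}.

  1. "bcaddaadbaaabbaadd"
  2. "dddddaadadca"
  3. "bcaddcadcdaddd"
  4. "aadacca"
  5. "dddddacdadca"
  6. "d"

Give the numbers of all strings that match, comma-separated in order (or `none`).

1 → match
2 → match
3 → match
4 → match
5 → match
6 → no match

1, 2, 3, 4, 5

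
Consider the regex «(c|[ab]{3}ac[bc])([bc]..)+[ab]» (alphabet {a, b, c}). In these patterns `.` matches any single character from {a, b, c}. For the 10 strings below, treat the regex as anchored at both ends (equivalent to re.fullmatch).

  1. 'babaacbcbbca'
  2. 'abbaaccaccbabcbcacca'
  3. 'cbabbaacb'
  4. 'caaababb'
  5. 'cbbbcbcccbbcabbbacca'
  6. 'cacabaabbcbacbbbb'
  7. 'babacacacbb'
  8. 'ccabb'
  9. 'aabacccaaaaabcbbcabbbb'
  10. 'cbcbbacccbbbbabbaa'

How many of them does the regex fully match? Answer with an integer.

1

1. 'babaacbcbbca' → no match
2 → no match
3. 'cbabbaacb' → no match
4. 'caaababb' → no match
5 → no match
6 → no match
7. 'babacacacbb' → no match
8. 'ccabb' → match
9 → no match
10 → no match
Total matched: 1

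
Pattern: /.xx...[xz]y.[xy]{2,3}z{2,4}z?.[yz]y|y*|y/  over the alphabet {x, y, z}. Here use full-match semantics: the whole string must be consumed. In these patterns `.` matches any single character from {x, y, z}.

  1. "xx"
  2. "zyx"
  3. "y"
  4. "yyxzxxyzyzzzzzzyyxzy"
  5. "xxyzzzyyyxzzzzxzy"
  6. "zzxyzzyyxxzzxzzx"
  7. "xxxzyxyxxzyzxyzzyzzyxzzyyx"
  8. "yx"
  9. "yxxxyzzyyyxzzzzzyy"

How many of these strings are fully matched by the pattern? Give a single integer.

1. "xx" → no match
2. "zyx" → no match
3. "y" → match
4 → no match
5 → no match
6 → no match
7 → no match
8. "yx" → no match
9 → match
Total matched: 2

2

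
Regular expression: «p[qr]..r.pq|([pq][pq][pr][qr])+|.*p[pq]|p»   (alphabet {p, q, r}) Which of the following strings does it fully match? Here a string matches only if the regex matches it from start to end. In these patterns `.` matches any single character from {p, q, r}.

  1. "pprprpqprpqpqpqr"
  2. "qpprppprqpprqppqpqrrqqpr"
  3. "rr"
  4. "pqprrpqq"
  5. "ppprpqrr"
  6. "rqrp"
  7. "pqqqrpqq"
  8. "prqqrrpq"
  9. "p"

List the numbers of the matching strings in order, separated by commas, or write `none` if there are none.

1 → no match
2 → match
3 → no match
4 → no match
5 → match
6 → no match
7 → no match
8 → match
9 → match

2, 5, 8, 9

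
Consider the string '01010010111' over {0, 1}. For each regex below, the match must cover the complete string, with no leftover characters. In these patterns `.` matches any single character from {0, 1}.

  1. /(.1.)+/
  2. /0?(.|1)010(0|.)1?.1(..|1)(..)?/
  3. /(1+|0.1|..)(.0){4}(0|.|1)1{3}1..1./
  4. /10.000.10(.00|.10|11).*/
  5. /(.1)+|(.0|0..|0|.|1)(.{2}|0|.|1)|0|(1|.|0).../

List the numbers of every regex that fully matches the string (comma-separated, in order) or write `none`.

2

1 → no match
2 → match
3 → no match
4 → no match — must start with '10'
5 → no match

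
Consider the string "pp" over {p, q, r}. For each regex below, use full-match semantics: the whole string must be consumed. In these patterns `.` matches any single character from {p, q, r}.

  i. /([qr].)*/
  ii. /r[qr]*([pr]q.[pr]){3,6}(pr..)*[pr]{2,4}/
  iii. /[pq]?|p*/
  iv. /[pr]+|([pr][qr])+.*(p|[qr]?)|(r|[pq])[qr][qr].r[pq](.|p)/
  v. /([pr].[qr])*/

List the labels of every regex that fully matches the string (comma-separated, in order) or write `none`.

iii, iv

i → no match
ii → no match — must start with "r"
iii → match
iv → match
v → no match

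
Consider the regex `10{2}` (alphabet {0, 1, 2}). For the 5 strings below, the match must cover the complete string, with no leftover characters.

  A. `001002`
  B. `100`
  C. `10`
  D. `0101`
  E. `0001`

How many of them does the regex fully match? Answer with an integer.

A → no match — must start with `10`
B → match
C → no match
D → no match — must start with `10`
E → no match — must start with `10`
Total matched: 1

1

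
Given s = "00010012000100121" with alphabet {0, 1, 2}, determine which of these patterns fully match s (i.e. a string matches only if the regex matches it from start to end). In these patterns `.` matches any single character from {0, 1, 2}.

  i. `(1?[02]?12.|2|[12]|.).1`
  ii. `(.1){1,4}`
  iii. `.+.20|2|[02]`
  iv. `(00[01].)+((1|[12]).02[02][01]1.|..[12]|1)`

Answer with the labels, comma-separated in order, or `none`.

iv

i → no match
ii → no match
iii → no match
iv → match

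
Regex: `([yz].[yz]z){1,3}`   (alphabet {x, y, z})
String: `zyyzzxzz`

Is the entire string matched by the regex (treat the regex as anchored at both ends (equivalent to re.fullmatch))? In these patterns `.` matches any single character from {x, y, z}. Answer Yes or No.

Yes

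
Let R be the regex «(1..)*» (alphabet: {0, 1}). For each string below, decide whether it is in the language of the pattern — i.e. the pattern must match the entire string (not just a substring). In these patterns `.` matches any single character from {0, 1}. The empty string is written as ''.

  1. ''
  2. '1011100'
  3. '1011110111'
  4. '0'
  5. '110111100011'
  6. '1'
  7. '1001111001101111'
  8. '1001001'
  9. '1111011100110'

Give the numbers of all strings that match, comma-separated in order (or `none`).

1. '' → match
2. '1011100' → no match
3. '1011110111' → no match
4. '0' → no match
5. '110111100011' → no match
6. '1' → no match
7 → no match
8. '1001001' → no match
9 → no match

1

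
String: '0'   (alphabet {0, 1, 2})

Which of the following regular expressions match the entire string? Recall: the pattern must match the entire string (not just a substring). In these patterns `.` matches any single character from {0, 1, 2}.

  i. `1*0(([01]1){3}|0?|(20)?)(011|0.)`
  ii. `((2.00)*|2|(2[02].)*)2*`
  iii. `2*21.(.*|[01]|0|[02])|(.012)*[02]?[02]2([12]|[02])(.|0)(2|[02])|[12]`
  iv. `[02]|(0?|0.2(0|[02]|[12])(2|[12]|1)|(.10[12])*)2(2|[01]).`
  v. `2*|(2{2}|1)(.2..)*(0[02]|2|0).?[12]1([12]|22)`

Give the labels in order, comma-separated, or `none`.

i → no match
ii → no match
iii → no match
iv → match
v → no match

iv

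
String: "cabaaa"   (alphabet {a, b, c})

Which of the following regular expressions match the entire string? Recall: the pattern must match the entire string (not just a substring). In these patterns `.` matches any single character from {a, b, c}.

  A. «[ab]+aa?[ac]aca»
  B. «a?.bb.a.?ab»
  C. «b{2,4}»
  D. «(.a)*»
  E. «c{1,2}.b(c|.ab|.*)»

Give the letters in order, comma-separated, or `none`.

A → no match — must end with "aca"
B → no match — must end with "ab"
C → no match — must start with "b"
D → match
E → match

D, E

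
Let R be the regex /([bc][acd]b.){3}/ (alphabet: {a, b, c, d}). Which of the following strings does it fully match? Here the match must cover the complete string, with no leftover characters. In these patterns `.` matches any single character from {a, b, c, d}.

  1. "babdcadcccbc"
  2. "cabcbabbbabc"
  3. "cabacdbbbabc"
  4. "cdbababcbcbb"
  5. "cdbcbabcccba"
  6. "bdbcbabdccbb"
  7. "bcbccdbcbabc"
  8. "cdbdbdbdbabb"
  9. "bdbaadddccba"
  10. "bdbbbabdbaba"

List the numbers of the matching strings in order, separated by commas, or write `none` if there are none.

2, 3, 4, 5, 6, 7, 8, 10

1 → no match
2 → match
3 → match
4 → match
5 → match
6 → match
7 → match
8 → match
9 → no match
10 → match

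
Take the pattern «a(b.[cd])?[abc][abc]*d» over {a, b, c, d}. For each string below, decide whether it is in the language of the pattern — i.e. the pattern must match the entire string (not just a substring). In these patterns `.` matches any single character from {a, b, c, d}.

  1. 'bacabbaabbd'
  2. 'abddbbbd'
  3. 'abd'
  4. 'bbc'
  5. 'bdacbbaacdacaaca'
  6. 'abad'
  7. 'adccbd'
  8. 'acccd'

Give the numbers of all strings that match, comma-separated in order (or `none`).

2, 3, 6, 8

1. 'bacabbaabbd' → no match — must start with 'a'
2. 'abddbbbd' → match
3. 'abd' → match
4. 'bbc' → no match — must start with 'a'
5 → no match — must start with 'a'
6. 'abad' → match
7. 'adccbd' → no match
8. 'acccd' → match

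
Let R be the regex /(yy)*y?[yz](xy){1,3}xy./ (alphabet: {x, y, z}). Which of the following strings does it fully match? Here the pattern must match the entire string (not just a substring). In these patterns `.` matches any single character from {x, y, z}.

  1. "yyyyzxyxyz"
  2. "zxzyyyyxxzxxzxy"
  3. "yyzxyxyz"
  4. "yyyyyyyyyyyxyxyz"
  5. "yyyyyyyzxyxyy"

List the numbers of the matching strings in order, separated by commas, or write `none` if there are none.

1. "yyyyzxyxyz" → match
2 → no match
3. "yyzxyxyz" → match
4 → match
5 → match

1, 3, 4, 5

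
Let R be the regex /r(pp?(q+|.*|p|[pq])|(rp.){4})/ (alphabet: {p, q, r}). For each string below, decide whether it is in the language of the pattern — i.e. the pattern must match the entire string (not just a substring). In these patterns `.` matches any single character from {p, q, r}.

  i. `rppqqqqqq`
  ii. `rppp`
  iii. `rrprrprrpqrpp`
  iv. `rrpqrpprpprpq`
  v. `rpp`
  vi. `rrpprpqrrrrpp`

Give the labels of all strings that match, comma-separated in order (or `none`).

i, ii, iii, iv, v

i → match
ii → match
iii → match
iv → match
v → match
vi → no match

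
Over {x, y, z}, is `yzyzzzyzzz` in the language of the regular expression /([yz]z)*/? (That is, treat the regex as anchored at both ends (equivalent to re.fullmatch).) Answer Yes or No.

Yes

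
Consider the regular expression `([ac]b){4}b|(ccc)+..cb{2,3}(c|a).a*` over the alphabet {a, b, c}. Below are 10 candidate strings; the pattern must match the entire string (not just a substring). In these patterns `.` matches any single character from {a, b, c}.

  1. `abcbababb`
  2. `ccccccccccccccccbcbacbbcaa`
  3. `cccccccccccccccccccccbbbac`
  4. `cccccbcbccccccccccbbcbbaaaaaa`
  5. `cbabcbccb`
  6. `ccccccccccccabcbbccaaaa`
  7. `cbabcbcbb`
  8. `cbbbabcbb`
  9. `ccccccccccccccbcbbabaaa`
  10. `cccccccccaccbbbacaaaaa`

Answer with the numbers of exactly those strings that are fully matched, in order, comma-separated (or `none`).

1, 3, 6, 7, 10

1. `abcbababb` → match
2 → no match
3 → match
4 → no match
5. `cbabcbccb` → no match
6 → match
7. `cbabcbcbb` → match
8. `cbbbabcbb` → no match
9 → no match
10 → match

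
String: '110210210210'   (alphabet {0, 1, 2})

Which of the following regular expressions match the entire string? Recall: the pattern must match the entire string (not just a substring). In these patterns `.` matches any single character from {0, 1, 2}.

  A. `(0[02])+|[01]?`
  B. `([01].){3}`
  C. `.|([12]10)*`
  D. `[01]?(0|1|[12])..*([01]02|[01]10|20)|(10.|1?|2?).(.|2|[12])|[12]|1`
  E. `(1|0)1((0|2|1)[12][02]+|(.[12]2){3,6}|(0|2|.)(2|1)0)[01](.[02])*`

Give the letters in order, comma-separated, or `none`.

A → no match
B → no match
C → match
D → no match
E → no match

C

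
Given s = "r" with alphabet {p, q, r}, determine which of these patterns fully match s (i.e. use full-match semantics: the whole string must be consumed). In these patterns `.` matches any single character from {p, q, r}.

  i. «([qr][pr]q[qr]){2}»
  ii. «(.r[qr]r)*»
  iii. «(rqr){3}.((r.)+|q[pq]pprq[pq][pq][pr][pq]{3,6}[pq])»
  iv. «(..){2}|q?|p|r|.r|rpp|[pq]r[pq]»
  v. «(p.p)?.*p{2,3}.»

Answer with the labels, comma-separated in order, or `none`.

iv

i → no match
ii → no match
iii → no match — must start with "rqr"
iv → match
v → no match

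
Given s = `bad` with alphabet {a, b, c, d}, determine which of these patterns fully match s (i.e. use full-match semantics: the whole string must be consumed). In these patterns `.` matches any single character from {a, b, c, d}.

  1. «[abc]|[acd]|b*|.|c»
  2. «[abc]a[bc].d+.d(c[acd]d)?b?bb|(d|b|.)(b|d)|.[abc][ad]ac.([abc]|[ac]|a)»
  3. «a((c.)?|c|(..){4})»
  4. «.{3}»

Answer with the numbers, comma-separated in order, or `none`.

4

1 → no match
2 → no match
3 → no match — must start with `a`
4 → match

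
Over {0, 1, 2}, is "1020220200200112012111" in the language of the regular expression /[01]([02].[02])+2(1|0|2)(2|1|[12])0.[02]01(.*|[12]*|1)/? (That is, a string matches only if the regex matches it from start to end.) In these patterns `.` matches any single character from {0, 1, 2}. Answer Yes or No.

No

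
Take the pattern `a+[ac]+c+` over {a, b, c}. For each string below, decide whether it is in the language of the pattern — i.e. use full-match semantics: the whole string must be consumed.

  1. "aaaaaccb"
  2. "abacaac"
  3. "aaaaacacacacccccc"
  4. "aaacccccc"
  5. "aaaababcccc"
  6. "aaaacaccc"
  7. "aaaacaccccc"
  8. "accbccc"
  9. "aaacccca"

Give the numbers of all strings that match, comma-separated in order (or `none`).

3, 4, 6, 7

1 → no match — must end with "c"
2 → no match
3 → match
4 → match
5 → no match
6 → match
7 → match
8 → no match
9 → no match — must end with "c"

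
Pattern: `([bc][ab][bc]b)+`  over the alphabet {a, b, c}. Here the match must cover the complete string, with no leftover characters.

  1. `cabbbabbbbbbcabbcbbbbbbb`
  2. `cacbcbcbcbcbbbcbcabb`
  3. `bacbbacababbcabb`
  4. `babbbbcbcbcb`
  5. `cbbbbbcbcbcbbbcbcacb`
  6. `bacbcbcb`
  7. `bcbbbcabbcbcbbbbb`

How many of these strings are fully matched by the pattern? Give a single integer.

1 → match
2 → match
3 → no match
4 → match
5 → match
6 → match
7 → no match
Total matched: 5

5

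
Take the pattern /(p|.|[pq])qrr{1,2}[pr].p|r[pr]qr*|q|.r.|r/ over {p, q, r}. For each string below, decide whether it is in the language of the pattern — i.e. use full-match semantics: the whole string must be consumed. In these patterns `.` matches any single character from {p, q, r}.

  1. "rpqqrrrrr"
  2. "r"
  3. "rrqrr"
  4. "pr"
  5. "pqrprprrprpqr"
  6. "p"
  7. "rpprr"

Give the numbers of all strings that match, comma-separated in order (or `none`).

1. "rpqqrrrrr" → no match
2. "r" → match
3. "rrqrr" → match
4. "pr" → no match
5 → no match
6. "p" → no match
7. "rpprr" → no match

2, 3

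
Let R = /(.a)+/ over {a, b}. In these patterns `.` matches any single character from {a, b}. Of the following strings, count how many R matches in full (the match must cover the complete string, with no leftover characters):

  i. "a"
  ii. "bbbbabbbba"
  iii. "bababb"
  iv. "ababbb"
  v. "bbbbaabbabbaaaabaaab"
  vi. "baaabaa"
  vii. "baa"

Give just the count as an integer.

0

i → no match
ii → no match
iii → no match — must end with "a"
iv → no match — must end with "a"
v → no match — must end with "a"
vi → no match
vii → no match
Total matched: 0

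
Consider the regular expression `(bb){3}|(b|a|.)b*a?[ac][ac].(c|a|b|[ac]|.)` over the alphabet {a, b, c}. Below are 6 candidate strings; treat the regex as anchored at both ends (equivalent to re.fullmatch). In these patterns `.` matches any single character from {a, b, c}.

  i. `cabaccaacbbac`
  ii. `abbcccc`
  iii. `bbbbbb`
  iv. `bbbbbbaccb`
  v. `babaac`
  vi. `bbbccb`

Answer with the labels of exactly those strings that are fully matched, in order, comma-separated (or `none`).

i → no match
ii → match
iii → match
iv → match
v → no match
vi → no match

ii, iii, iv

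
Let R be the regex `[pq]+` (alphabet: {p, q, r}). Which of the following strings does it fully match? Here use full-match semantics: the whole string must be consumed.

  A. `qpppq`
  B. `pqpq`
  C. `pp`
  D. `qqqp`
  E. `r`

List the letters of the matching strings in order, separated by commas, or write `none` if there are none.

A, B, C, D

A → match
B → match
C → match
D → match
E → no match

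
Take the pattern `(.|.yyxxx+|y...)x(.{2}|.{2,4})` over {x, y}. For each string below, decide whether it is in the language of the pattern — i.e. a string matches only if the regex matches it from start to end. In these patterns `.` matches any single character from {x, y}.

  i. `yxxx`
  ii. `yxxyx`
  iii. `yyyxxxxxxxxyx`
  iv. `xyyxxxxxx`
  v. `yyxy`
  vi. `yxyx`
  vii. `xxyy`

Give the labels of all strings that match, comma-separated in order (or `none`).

i → match
ii → match
iii → match
iv → match
v → no match
vi → match
vii → match

i, ii, iii, iv, vi, vii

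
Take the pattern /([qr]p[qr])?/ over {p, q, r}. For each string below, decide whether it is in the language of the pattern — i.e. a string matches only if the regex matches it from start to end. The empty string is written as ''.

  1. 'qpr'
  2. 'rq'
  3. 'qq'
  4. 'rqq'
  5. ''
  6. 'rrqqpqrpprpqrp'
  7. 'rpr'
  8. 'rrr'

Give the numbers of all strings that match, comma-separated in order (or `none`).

1 → match
2 → no match
3 → no match
4 → no match
5 → match
6 → no match
7 → match
8 → no match

1, 5, 7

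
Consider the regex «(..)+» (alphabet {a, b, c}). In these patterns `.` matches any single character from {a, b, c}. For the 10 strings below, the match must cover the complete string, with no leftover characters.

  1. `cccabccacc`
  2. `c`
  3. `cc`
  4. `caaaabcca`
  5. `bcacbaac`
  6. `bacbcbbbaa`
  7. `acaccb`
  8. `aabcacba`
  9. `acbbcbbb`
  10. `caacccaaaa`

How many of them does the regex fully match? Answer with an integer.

1 → match
2 → no match
3 → match
4 → no match
5 → match
6 → match
7 → match
8 → match
9 → match
10 → match
Total matched: 8

8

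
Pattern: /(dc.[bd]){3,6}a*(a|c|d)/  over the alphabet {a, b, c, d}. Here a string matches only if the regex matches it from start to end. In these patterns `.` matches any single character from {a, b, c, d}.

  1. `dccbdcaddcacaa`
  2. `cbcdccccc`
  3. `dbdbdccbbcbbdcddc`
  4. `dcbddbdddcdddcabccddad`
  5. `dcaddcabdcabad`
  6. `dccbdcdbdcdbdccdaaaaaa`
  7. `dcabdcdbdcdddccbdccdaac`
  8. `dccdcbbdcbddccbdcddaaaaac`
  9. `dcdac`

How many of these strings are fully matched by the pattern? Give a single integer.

3

1 → no match
2 → no match — must start with `dc`
3 → no match — must start with `dc`
4 → no match
5 → match
6 → match
7 → match
8 → no match
9 → no match
Total matched: 3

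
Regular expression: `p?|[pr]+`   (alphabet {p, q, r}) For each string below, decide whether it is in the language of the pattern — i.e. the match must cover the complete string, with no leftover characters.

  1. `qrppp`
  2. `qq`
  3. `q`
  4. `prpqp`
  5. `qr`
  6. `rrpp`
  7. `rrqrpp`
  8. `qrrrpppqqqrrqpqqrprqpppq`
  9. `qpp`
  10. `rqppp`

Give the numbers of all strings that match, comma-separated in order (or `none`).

1 → no match
2 → no match
3 → no match
4 → no match
5 → no match
6 → match
7 → no match
8 → no match
9 → no match
10 → no match

6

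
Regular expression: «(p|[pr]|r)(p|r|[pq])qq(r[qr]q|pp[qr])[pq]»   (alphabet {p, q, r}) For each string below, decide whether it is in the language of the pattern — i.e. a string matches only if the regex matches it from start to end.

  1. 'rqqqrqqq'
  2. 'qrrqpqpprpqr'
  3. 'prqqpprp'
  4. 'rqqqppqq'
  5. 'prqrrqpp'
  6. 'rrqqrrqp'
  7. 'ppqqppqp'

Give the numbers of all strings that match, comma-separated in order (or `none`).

1 → match
2 → no match
3 → match
4 → match
5 → no match
6 → match
7 → match

1, 3, 4, 6, 7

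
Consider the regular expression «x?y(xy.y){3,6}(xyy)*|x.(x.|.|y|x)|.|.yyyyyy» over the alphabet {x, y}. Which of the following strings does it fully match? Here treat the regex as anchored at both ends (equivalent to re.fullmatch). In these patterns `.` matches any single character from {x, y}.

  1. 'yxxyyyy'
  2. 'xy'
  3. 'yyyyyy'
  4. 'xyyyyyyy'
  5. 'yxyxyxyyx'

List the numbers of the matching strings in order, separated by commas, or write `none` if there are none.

1 → no match
2 → no match
3 → no match
4 → no match
5 → no match

none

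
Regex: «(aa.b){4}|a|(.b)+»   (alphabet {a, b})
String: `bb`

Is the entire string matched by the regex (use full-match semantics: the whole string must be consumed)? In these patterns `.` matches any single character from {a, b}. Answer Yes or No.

Yes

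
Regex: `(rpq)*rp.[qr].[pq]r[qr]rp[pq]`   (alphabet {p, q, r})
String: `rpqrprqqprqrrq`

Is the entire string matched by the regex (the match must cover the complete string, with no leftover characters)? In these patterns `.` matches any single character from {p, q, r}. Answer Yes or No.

No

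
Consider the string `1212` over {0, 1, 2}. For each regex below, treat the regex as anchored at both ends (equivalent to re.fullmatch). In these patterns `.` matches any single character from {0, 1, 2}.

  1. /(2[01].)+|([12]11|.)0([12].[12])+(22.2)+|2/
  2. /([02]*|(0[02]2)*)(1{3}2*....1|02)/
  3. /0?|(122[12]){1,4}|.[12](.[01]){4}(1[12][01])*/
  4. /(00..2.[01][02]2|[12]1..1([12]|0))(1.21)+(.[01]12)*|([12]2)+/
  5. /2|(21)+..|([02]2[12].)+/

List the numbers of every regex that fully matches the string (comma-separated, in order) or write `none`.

4

1 → no match
2 → no match
3 → no match
4 → match
5 → no match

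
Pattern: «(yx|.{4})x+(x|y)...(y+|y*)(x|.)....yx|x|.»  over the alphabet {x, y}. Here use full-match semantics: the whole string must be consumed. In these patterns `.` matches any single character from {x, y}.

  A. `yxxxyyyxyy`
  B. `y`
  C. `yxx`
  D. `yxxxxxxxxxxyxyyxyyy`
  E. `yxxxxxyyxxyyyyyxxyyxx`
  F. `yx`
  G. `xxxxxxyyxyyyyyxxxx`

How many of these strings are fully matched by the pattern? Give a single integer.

1

A → no match
B → match
C → no match
D → no match
E → no match
F → no match
G → no match
Total matched: 1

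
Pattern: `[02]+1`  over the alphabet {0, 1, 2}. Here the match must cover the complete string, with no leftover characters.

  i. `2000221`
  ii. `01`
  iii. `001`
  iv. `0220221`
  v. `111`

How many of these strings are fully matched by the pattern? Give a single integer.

4

i. `2000221` → match
ii. `01` → match
iii. `001` → match
iv. `0220221` → match
v. `111` → no match
Total matched: 4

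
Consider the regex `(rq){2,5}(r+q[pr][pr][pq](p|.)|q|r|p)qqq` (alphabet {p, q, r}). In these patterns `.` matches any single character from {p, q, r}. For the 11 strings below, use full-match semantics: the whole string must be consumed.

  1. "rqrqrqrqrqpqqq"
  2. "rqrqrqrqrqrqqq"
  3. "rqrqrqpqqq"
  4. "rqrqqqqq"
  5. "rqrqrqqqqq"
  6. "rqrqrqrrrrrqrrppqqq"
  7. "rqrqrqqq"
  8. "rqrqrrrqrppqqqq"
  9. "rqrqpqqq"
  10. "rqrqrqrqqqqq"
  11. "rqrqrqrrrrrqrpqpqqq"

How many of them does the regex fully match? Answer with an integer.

1 → match
2 → match
3. "rqrqrqpqqq" → match
4. "rqrqqqqq" → match
5. "rqrqrqqqqq" → match
6 → match
7. "rqrqrqqq" → match
8 → match
9. "rqrqpqqq" → match
10. "rqrqrqrqqqqq" → match
11 → match
Total matched: 11

11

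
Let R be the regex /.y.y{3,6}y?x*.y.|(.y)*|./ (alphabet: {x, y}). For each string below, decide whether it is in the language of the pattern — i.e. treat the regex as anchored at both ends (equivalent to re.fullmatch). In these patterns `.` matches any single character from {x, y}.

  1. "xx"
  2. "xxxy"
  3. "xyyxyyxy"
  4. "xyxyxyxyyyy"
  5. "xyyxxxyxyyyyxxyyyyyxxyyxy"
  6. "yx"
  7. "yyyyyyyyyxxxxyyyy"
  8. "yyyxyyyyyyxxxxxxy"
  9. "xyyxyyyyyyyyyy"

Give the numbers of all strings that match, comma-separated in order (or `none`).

none

1. "xx" → no match
2. "xxxy" → no match
3. "xyyxyyxy" → no match
4. "xyxyxyxyyyy" → no match
5 → no match
6. "yx" → no match
7 → no match
8 → no match
9 → no match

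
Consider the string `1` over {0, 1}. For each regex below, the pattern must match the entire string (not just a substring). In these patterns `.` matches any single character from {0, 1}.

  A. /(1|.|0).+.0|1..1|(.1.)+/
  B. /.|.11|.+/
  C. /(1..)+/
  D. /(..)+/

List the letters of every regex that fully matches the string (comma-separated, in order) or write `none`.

A → no match
B → match
C → no match
D → no match

B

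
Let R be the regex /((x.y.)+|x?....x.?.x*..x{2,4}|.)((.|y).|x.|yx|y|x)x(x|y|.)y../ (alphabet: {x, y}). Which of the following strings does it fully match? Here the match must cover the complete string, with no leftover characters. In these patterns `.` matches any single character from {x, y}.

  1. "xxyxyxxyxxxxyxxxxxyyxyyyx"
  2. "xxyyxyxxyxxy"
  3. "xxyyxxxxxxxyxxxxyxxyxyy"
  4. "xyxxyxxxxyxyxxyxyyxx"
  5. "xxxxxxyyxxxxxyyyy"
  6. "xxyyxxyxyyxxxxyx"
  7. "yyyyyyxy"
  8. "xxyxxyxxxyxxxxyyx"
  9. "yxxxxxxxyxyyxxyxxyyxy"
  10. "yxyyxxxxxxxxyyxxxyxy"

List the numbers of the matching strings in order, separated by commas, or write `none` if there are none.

1 → match
2. "xxyyxyxxyxxy" → no match
3 → no match
4 → no match
5 → match
6 → no match
7. "yyyyyyxy" → no match
8 → no match
9 → no match
10 → no match

1, 5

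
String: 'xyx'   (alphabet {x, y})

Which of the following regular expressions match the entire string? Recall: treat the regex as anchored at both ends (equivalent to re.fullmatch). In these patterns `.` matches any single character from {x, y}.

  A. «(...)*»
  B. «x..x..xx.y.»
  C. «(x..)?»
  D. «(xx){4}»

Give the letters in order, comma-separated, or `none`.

A → match
B → no match
C → match
D → no match — must start with 'xx'

A, C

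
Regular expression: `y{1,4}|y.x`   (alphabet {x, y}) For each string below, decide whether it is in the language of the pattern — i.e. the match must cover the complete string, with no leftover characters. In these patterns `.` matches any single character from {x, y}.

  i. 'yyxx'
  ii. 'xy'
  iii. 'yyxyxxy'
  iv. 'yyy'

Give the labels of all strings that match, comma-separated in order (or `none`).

iv

i. 'yyxx' → no match
ii. 'xy' → no match — must start with 'y'
iii. 'yyxyxxy' → no match
iv. 'yyy' → match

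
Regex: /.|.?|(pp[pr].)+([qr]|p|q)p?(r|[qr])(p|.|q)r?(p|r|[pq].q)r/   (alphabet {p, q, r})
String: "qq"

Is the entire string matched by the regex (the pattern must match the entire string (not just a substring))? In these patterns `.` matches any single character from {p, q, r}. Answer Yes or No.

No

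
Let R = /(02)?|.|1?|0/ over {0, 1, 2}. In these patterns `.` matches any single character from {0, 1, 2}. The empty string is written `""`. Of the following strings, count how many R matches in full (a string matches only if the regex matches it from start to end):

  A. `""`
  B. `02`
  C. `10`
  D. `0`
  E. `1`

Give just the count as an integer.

4

A. `""` → match
B. `02` → match
C. `10` → no match
D. `0` → match
E. `1` → match
Total matched: 4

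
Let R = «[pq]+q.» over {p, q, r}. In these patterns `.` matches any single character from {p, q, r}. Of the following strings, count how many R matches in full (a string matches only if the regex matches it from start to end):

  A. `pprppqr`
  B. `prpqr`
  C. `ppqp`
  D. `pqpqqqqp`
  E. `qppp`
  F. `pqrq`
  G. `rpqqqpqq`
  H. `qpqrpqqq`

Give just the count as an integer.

A → no match
B → no match
C → match
D → match
E → no match
F → no match
G → no match
H → no match
Total matched: 2

2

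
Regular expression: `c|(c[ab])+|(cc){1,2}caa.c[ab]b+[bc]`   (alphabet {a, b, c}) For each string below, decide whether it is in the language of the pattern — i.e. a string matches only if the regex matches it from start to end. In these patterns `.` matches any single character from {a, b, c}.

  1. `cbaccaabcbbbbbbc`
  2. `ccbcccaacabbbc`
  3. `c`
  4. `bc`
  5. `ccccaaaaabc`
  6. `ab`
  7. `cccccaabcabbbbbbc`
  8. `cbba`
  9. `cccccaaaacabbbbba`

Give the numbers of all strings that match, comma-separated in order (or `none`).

3, 7

1 → no match
2 → no match
3 → match
4 → no match
5 → no match
6 → no match
7 → match
8 → no match
9 → no match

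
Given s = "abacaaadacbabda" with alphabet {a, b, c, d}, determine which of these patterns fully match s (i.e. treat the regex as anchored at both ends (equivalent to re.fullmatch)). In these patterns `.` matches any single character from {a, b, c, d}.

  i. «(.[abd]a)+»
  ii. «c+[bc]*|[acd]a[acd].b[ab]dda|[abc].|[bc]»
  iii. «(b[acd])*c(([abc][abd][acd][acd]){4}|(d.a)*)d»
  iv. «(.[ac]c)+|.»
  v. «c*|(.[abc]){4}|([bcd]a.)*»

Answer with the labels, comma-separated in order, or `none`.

i → match
ii → no match
iii → no match — must end with "d"
iv → no match
v → no match

i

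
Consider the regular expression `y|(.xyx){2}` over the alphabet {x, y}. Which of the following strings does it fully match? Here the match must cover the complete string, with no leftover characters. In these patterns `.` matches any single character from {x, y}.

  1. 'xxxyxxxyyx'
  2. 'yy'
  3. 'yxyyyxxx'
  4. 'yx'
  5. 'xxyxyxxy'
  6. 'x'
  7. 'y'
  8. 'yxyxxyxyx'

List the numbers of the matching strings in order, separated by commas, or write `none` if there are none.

1 → no match
2 → no match
3 → no match
4 → no match
5 → no match
6 → no match
7 → match
8 → no match

7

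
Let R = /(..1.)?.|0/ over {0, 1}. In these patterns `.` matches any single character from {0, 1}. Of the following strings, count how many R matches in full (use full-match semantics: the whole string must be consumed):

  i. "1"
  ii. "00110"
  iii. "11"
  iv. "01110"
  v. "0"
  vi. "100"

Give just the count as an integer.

i → match
ii → match
iii → no match
iv → match
v → match
vi → no match
Total matched: 4

4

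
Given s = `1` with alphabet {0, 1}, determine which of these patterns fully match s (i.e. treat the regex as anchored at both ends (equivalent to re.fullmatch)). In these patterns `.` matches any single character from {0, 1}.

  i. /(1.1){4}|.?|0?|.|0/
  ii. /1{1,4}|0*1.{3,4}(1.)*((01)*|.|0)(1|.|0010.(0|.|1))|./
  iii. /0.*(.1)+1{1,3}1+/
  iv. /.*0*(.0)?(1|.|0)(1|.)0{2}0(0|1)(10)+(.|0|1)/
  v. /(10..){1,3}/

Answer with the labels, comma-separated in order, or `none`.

i → match
ii → match
iii → no match — must start with `0`
iv → no match
v → no match — must start with `10`

i, ii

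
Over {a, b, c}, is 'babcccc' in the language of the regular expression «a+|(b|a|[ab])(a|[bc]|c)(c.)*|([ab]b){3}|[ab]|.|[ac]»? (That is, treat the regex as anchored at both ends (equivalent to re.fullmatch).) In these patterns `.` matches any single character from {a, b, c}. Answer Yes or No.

No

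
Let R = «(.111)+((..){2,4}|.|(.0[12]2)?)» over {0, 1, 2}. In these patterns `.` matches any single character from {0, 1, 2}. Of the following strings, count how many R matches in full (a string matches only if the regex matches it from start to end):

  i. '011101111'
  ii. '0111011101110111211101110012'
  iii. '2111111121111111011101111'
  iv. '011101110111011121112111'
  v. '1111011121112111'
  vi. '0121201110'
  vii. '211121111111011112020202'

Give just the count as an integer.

6

i. '011101111' → match
ii → match
iii → match
iv → match
v → match
vi. '0121201110' → no match
vii → match
Total matched: 6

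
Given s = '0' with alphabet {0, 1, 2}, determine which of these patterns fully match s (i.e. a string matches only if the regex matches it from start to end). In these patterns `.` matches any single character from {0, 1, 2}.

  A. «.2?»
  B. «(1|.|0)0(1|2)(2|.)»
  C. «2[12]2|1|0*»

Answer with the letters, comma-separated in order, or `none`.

A → match
B → no match
C → match

A, C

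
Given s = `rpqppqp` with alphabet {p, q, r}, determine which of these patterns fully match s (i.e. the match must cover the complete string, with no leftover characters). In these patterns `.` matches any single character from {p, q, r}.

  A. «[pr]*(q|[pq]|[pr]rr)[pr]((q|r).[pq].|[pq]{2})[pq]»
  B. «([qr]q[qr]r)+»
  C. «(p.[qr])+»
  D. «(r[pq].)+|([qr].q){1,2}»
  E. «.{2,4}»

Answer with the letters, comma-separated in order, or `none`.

A → match
B → no match — must end with `r`
C → no match — must start with `p`
D → no match
E → no match

A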